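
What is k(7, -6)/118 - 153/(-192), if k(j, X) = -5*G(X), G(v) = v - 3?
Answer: 4449/3776 ≈ 1.1782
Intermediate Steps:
G(v) = -3 + v
k(j, X) = 15 - 5*X (k(j, X) = -5*(-3 + X) = 15 - 5*X)
k(7, -6)/118 - 153/(-192) = (15 - 5*(-6))/118 - 153/(-192) = (15 + 30)*(1/118) - 153*(-1/192) = 45*(1/118) + 51/64 = 45/118 + 51/64 = 4449/3776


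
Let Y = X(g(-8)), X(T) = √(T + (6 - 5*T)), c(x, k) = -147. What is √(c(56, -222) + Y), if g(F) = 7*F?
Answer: √(-147 + √230) ≈ 11.482*I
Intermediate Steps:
X(T) = √(6 - 4*T)
Y = √230 (Y = √(6 - 28*(-8)) = √(6 - 4*(-56)) = √(6 + 224) = √230 ≈ 15.166)
√(c(56, -222) + Y) = √(-147 + √230)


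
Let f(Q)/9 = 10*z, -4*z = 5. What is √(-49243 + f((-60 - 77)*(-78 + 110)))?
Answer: I*√197422/2 ≈ 222.16*I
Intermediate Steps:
z = -5/4 (z = -¼*5 = -5/4 ≈ -1.2500)
f(Q) = -225/2 (f(Q) = 9*(10*(-5/4)) = 9*(-25/2) = -225/2)
√(-49243 + f((-60 - 77)*(-78 + 110))) = √(-49243 - 225/2) = √(-98711/2) = I*√197422/2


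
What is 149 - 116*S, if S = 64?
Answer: -7275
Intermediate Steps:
149 - 116*S = 149 - 116*64 = 149 - 7424 = -7275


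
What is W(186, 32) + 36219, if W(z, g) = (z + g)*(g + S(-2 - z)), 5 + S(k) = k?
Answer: 1121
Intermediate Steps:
S(k) = -5 + k
W(z, g) = (g + z)*(-7 + g - z) (W(z, g) = (z + g)*(g + (-5 + (-2 - z))) = (g + z)*(g + (-7 - z)) = (g + z)*(-7 + g - z))
W(186, 32) + 36219 = (32² - 1*186² - 7*32 - 7*186) + 36219 = (1024 - 1*34596 - 224 - 1302) + 36219 = (1024 - 34596 - 224 - 1302) + 36219 = -35098 + 36219 = 1121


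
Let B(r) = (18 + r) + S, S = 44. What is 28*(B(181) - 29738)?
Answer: -825860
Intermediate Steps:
B(r) = 62 + r (B(r) = (18 + r) + 44 = 62 + r)
28*(B(181) - 29738) = 28*((62 + 181) - 29738) = 28*(243 - 29738) = 28*(-29495) = -825860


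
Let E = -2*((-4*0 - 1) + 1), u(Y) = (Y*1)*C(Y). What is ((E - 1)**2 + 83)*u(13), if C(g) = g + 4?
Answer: 18564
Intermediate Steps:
C(g) = 4 + g
u(Y) = Y*(4 + Y) (u(Y) = (Y*1)*(4 + Y) = Y*(4 + Y))
E = 0 (E = -2*((0 - 1) + 1) = -2*(-1 + 1) = -2*0 = 0)
((E - 1)**2 + 83)*u(13) = ((0 - 1)**2 + 83)*(13*(4 + 13)) = ((-1)**2 + 83)*(13*17) = (1 + 83)*221 = 84*221 = 18564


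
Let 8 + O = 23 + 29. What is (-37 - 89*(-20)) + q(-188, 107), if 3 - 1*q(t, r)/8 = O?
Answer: 1415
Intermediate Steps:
O = 44 (O = -8 + (23 + 29) = -8 + 52 = 44)
q(t, r) = -328 (q(t, r) = 24 - 8*44 = 24 - 352 = -328)
(-37 - 89*(-20)) + q(-188, 107) = (-37 - 89*(-20)) - 328 = (-37 + 1780) - 328 = 1743 - 328 = 1415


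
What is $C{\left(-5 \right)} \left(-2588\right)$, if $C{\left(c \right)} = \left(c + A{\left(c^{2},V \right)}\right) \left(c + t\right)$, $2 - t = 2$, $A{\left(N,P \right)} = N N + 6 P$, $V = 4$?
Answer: $8333360$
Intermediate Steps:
$A{\left(N,P \right)} = N^{2} + 6 P$
$t = 0$ ($t = 2 - 2 = 0$)
$C{\left(c \right)} = c \left(24 + c + c^{4}\right)$ ($C{\left(c \right)} = \left(c + \left(\left(c^{2}\right)^{2} + 6 \cdot 4\right)\right) \left(c + 0\right) = \left(c + \left(c^{4} + 24\right)\right) c = \left(c + \left(24 + c^{4}\right)\right) c = \left(24 + c + c^{4}\right) c = c \left(24 + c + c^{4}\right)$)
$C{\left(-5 \right)} \left(-2588\right) = - 5 \left(24 - 5 + \left(-5\right)^{4}\right) \left(-2588\right) = - 5 \left(24 - 5 + 625\right) \left(-2588\right) = \left(-5\right) 644 \left(-2588\right) = \left(-3220\right) \left(-2588\right) = 8333360$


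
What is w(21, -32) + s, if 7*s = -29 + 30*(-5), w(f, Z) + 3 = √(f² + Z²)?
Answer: -200/7 + √1465 ≈ 9.7039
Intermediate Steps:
w(f, Z) = -3 + √(Z² + f²) (w(f, Z) = -3 + √(f² + Z²) = -3 + √(Z² + f²))
s = -179/7 (s = (-29 + 30*(-5))/7 = (-29 - 150)/7 = (⅐)*(-179) = -179/7 ≈ -25.571)
w(21, -32) + s = (-3 + √((-32)² + 21²)) - 179/7 = (-3 + √(1024 + 441)) - 179/7 = (-3 + √1465) - 179/7 = -200/7 + √1465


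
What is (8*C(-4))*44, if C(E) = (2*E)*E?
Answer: 11264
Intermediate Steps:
C(E) = 2*E²
(8*C(-4))*44 = (8*(2*(-4)²))*44 = (8*(2*16))*44 = (8*32)*44 = 256*44 = 11264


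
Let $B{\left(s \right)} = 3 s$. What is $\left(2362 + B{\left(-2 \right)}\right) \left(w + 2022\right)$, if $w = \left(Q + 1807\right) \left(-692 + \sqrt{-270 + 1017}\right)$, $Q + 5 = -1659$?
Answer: $-228376504 + 1010724 \sqrt{83} \approx -2.1917 \cdot 10^{8}$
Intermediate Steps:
$Q = -1664$ ($Q = -5 - 1659 = -1664$)
$w = -98956 + 429 \sqrt{83}$ ($w = \left(-1664 + 1807\right) \left(-692 + \sqrt{-270 + 1017}\right) = 143 \left(-692 + \sqrt{747}\right) = 143 \left(-692 + 3 \sqrt{83}\right) = -98956 + 429 \sqrt{83} \approx -95048.0$)
$\left(2362 + B{\left(-2 \right)}\right) \left(w + 2022\right) = \left(2362 + 3 \left(-2\right)\right) \left(\left(-98956 + 429 \sqrt{83}\right) + 2022\right) = \left(2362 - 6\right) \left(-96934 + 429 \sqrt{83}\right) = 2356 \left(-96934 + 429 \sqrt{83}\right) = -228376504 + 1010724 \sqrt{83}$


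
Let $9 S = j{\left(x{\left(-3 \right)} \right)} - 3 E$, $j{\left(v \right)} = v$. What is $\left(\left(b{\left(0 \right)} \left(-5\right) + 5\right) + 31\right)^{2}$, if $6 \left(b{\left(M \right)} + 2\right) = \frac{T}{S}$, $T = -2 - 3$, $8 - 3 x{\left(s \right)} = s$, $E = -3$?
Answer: $\frac{13845841}{5776} \approx 2397.1$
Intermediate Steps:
$x{\left(s \right)} = \frac{8}{3} - \frac{s}{3}$
$S = \frac{38}{27}$ ($S = \frac{\left(\frac{8}{3} - -1\right) - -9}{9} = \frac{\left(\frac{8}{3} + 1\right) + 9}{9} = \frac{\frac{11}{3} + 9}{9} = \frac{1}{9} \cdot \frac{38}{3} = \frac{38}{27} \approx 1.4074$)
$T = -5$ ($T = -2 - 3 = -5$)
$b{\left(M \right)} = - \frac{197}{76}$ ($b{\left(M \right)} = -2 + \frac{\left(-5\right) \frac{1}{\frac{38}{27}}}{6} = -2 + \frac{\left(-5\right) \frac{27}{38}}{6} = -2 + \frac{1}{6} \left(- \frac{135}{38}\right) = -2 - \frac{45}{76} = - \frac{197}{76}$)
$\left(\left(b{\left(0 \right)} \left(-5\right) + 5\right) + 31\right)^{2} = \left(\left(\left(- \frac{197}{76}\right) \left(-5\right) + 5\right) + 31\right)^{2} = \left(\left(\frac{985}{76} + 5\right) + 31\right)^{2} = \left(\frac{1365}{76} + 31\right)^{2} = \left(\frac{3721}{76}\right)^{2} = \frac{13845841}{5776}$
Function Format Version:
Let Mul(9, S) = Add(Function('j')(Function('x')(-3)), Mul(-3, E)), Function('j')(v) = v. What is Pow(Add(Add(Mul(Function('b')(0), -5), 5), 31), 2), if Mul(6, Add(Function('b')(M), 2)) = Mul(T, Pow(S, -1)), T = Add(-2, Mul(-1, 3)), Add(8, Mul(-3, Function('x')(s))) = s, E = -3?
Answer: Rational(13845841, 5776) ≈ 2397.1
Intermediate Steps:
Function('x')(s) = Add(Rational(8, 3), Mul(Rational(-1, 3), s))
S = Rational(38, 27) (S = Mul(Rational(1, 9), Add(Add(Rational(8, 3), Mul(Rational(-1, 3), -3)), Mul(-3, -3))) = Mul(Rational(1, 9), Add(Add(Rational(8, 3), 1), 9)) = Mul(Rational(1, 9), Add(Rational(11, 3), 9)) = Mul(Rational(1, 9), Rational(38, 3)) = Rational(38, 27) ≈ 1.4074)
T = -5 (T = Add(-2, -3) = -5)
Function('b')(M) = Rational(-197, 76) (Function('b')(M) = Add(-2, Mul(Rational(1, 6), Mul(-5, Pow(Rational(38, 27), -1)))) = Add(-2, Mul(Rational(1, 6), Mul(-5, Rational(27, 38)))) = Add(-2, Mul(Rational(1, 6), Rational(-135, 38))) = Add(-2, Rational(-45, 76)) = Rational(-197, 76))
Pow(Add(Add(Mul(Function('b')(0), -5), 5), 31), 2) = Pow(Add(Add(Mul(Rational(-197, 76), -5), 5), 31), 2) = Pow(Add(Add(Rational(985, 76), 5), 31), 2) = Pow(Add(Rational(1365, 76), 31), 2) = Pow(Rational(3721, 76), 2) = Rational(13845841, 5776)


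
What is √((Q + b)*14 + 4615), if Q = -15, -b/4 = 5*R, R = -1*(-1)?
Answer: 5*√165 ≈ 64.226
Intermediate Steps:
R = 1
b = -20 ≈ -20.000
√((Q + b)*14 + 4615) = √((-15 - 20)*14 + 4615) = √(-35*14 + 4615) = √(-490 + 4615) = √4125 = 5*√165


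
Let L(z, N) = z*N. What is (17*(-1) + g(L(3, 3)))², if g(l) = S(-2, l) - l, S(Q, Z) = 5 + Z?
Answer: 144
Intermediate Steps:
L(z, N) = N*z
g(l) = 5 (g(l) = (5 + l) - l = 5)
(17*(-1) + g(L(3, 3)))² = (17*(-1) + 5)² = (-17 + 5)² = (-12)² = 144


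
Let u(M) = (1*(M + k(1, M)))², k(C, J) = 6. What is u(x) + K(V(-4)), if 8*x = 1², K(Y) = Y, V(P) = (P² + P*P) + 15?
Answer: 5409/64 ≈ 84.516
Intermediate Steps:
V(P) = 15 + 2*P² (V(P) = (P² + P²) + 15 = 2*P² + 15 = 15 + 2*P²)
x = ⅛ (x = (⅛)*1² = (⅛)*1 = ⅛ ≈ 0.12500)
u(M) = (6 + M)² (u(M) = (1*(M + 6))² = (1*(6 + M))² = (6 + M)²)
u(x) + K(V(-4)) = (6 + ⅛)² + (15 + 2*(-4)²) = (49/8)² + (15 + 2*16) = 2401/64 + (15 + 32) = 2401/64 + 47 = 5409/64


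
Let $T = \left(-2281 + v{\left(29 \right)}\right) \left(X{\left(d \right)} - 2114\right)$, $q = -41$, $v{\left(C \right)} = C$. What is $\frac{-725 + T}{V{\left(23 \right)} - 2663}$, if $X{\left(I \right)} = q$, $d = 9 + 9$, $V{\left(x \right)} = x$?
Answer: $- \frac{323489}{176} \approx -1838.0$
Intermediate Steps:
$d = 18$
$X{\left(I \right)} = -41$
$T = 4853060$ ($T = \left(-2281 + 29\right) \left(-41 - 2114\right) = \left(-2252\right) \left(-2155\right) = 4853060$)
$\frac{-725 + T}{V{\left(23 \right)} - 2663} = \frac{-725 + 4853060}{23 - 2663} = \frac{4852335}{-2640} = 4852335 \left(- \frac{1}{2640}\right) = - \frac{323489}{176}$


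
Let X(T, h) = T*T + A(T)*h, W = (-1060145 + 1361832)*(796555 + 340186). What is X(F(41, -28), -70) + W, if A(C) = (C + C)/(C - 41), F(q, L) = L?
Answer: 23662858812799/69 ≈ 3.4294e+11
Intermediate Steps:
A(C) = 2*C/(-41 + C) (A(C) = (2*C)/(-41 + C) = 2*C/(-41 + C))
W = 342939982067 (W = 301687*1136741 = 342939982067)
X(T, h) = T² + 2*T*h/(-41 + T) (X(T, h) = T*T + (2*T/(-41 + T))*h = T² + 2*T*h/(-41 + T))
X(F(41, -28), -70) + W = -28*(2*(-70) - 28*(-41 - 28))/(-41 - 28) + 342939982067 = -28*(-140 - 28*(-69))/(-69) + 342939982067 = -28*(-1/69)*(-140 + 1932) + 342939982067 = -28*(-1/69)*1792 + 342939982067 = 50176/69 + 342939982067 = 23662858812799/69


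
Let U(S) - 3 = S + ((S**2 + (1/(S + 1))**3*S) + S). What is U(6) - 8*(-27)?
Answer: 91587/343 ≈ 267.02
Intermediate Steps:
U(S) = 3 + S**2 + 2*S + S/(1 + S)**3 (U(S) = 3 + (S + ((S**2 + (1/(S + 1))**3*S) + S)) = 3 + (S + ((S**2 + (1/(1 + S))**3*S) + S)) = 3 + (S + ((S**2 + S/(1 + S)**3) + S)) = 3 + (S + (S + S**2 + S/(1 + S)**3)) = 3 + (S**2 + 2*S + S/(1 + S)**3) = 3 + S**2 + 2*S + S/(1 + S)**3)
U(6) - 8*(-27) = (3 + 6**2 + 2*6 + 6/(1 + 6)**3) - 8*(-27) = (3 + 36 + 12 + 6/7**3) + 216 = (3 + 36 + 12 + 6*(1/343)) + 216 = (3 + 36 + 12 + 6/343) + 216 = 17499/343 + 216 = 91587/343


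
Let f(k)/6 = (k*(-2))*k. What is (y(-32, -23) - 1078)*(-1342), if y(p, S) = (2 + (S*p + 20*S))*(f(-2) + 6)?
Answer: 17115868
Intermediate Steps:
f(k) = -12*k² (f(k) = 6*((k*(-2))*k) = 6*((-2*k)*k) = 6*(-2*k²) = -12*k²)
y(p, S) = -84 - 840*S - 42*S*p (y(p, S) = (2 + (S*p + 20*S))*(-12*(-2)² + 6) = (2 + (20*S + S*p))*(-12*4 + 6) = (2 + 20*S + S*p)*(-48 + 6) = (2 + 20*S + S*p)*(-42) = -84 - 840*S - 42*S*p)
(y(-32, -23) - 1078)*(-1342) = ((-84 - 840*(-23) - 42*(-23)*(-32)) - 1078)*(-1342) = ((-84 + 19320 - 30912) - 1078)*(-1342) = (-11676 - 1078)*(-1342) = -12754*(-1342) = 17115868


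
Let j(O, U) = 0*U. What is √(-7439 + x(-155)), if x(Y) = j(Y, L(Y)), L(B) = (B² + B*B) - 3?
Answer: I*√7439 ≈ 86.25*I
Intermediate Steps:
L(B) = -3 + 2*B² (L(B) = (B² + B²) - 3 = 2*B² - 3 = -3 + 2*B²)
j(O, U) = 0
x(Y) = 0
√(-7439 + x(-155)) = √(-7439 + 0) = √(-7439) = I*√7439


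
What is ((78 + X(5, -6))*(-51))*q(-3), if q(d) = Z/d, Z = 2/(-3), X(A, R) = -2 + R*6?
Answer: -1360/3 ≈ -453.33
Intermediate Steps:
X(A, R) = -2 + 6*R
Z = -⅔ (Z = 2*(-⅓) = -⅔ ≈ -0.66667)
q(d) = -2/(3*d)
((78 + X(5, -6))*(-51))*q(-3) = ((78 + (-2 + 6*(-6)))*(-51))*(-⅔/(-3)) = ((78 + (-2 - 36))*(-51))*(-⅔*(-⅓)) = ((78 - 38)*(-51))*(2/9) = (40*(-51))*(2/9) = -2040*2/9 = -1360/3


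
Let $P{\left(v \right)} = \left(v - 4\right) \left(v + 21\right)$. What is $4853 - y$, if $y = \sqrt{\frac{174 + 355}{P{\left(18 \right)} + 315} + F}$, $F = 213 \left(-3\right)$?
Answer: $4853 - \frac{5 i \sqrt{18929946}}{861} \approx 4853.0 - 25.266 i$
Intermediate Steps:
$F = -639$
$P{\left(v \right)} = \left(-4 + v\right) \left(21 + v\right)$
$y = \frac{5 i \sqrt{18929946}}{861}$ ($y = \sqrt{\frac{174 + 355}{\left(-84 + 18^{2} + 17 \cdot 18\right) + 315} - 639} = \sqrt{\frac{529}{\left(-84 + 324 + 306\right) + 315} - 639} = \sqrt{\frac{529}{546 + 315} - 639} = \sqrt{\frac{529}{861} - 639} = \sqrt{- \frac{549650}{861}} = \frac{5 i \sqrt{18929946}}{861} \approx 25.266 i$)
$4853 - y = 4853 - \frac{5 i \sqrt{18929946}}{861}$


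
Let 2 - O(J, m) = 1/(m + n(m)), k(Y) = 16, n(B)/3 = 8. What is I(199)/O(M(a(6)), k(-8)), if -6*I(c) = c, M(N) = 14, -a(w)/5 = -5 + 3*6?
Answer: -3980/237 ≈ -16.793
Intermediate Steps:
a(w) = -65 (a(w) = -5*(-5 + 3*6) = -5*(-5 + 18) = -5*13 = -65)
n(B) = 24 (n(B) = 3*8 = 24)
I(c) = -c/6
O(J, m) = 2 - 1/(24 + m) (O(J, m) = 2 - 1/(m + 24) = 2 - 1/(24 + m))
I(199)/O(M(a(6)), k(-8)) = (-⅙*199)/(((47 + 2*16)/(24 + 16))) = -199*40/(47 + 32)/6 = -199/(6*((1/40)*79)) = -199/(6*79/40) = -199/6*40/79 = -3980/237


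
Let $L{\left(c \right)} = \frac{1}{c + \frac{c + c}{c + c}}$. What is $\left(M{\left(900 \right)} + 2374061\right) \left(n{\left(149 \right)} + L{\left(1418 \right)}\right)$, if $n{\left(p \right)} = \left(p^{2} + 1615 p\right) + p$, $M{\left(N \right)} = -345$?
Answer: $\frac{885813167880656}{1419} \approx 6.2425 \cdot 10^{11}$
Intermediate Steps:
$L{\left(c \right)} = \frac{1}{1 + c}$ ($L{\left(c \right)} = \frac{1}{c + \frac{2 c}{2 c}} = \frac{1}{c + 2 c \frac{1}{2 c}} = \frac{1}{c + 1} = \frac{1}{1 + c}$)
$n{\left(p \right)} = p^{2} + 1616 p$
$\left(M{\left(900 \right)} + 2374061\right) \left(n{\left(149 \right)} + L{\left(1418 \right)}\right) = \left(-345 + 2374061\right) \left(149 \left(1616 + 149\right) + \frac{1}{1 + 1418}\right) = 2373716 \left(149 \cdot 1765 + \frac{1}{1419}\right) = 2373716 \left(262985 + \frac{1}{1419}\right) = 2373716 \cdot \frac{373175716}{1419} = \frac{885813167880656}{1419}$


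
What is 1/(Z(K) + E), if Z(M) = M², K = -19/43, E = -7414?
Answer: -1849/13708125 ≈ -0.00013488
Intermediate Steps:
K = -19/43 (K = -19*1/43 = -19/43 ≈ -0.44186)
1/(Z(K) + E) = 1/((-19/43)² - 7414) = 1/(361/1849 - 7414) = 1/(-13708125/1849) = -1849/13708125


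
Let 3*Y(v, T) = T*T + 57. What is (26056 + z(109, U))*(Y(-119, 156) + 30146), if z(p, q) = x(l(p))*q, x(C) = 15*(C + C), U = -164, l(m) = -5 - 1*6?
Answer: 3068896752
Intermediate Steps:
l(m) = -11 (l(m) = -5 - 6 = -11)
x(C) = 30*C (x(C) = 15*(2*C) = 30*C)
Y(v, T) = 19 + T²/3 (Y(v, T) = (T*T + 57)/3 = (T² + 57)/3 = (57 + T²)/3 = 19 + T²/3)
z(p, q) = -330*q (z(p, q) = (30*(-11))*q = -330*q)
(26056 + z(109, U))*(Y(-119, 156) + 30146) = (26056 - 330*(-164))*((19 + (⅓)*156²) + 30146) = (26056 + 54120)*((19 + (⅓)*24336) + 30146) = 80176*((19 + 8112) + 30146) = 80176*(8131 + 30146) = 80176*38277 = 3068896752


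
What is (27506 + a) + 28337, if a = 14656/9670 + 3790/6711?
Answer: 1812043576313/32447685 ≈ 55845.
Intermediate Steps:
a = 67502858/32447685 (a = 14656*(1/9670) + 3790*(1/6711) = 7328/4835 + 3790/6711 = 67502858/32447685 ≈ 2.0804)
(27506 + a) + 28337 = (27506 + 67502858/32447685) + 28337 = 892573526468/32447685 + 28337 = 1812043576313/32447685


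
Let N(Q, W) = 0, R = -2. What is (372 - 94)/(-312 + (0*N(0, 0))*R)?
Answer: -139/156 ≈ -0.89103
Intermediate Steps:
(372 - 94)/(-312 + (0*N(0, 0))*R) = (372 - 94)/(-312 + (0*0)*(-2)) = 278/(-312 + 0*(-2)) = 278/(-312 + 0) = 278/(-312) = 278*(-1/312) = -139/156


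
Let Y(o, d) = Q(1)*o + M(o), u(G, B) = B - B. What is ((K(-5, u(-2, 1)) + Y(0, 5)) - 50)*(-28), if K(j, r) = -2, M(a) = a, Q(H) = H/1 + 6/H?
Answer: 1456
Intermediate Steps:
Q(H) = H + 6/H (Q(H) = H*1 + 6/H = H + 6/H)
u(G, B) = 0
Y(o, d) = 8*o (Y(o, d) = (1 + 6/1)*o + o = (1 + 6*1)*o + o = (1 + 6)*o + o = 7*o + o = 8*o)
((K(-5, u(-2, 1)) + Y(0, 5)) - 50)*(-28) = ((-2 + 8*0) - 50)*(-28) = ((-2 + 0) - 50)*(-28) = (-2 - 50)*(-28) = -52*(-28) = 1456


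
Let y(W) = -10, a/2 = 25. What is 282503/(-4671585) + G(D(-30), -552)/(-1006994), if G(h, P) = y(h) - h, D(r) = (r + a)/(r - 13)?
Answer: -6115337083688/101141548408035 ≈ -0.060463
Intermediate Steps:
a = 50 (a = 2*25 = 50)
D(r) = (50 + r)/(-13 + r) (D(r) = (r + 50)/(r - 13) = (50 + r)/(-13 + r))
G(h, P) = -10 - h
282503/(-4671585) + G(D(-30), -552)/(-1006994) = 282503/(-4671585) + (-10 - (50 - 30)/(-13 - 30))/(-1006994) = 282503*(-1/4671585) + (-10 - 20/(-43))*(-1/1006994) = -282503/4671585 + (-10 - (-1)*20/43)*(-1/1006994) = -282503/4671585 + (-10 - 1*(-20/43))*(-1/1006994) = -282503/4671585 + (-10 + 20/43)*(-1/1006994) = -282503/4671585 - 410/43*(-1/1006994) = -282503/4671585 + 205/21650371 = -6115337083688/101141548408035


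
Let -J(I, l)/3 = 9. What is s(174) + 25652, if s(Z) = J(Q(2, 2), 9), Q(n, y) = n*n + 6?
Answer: 25625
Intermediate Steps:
Q(n, y) = 6 + n**2 (Q(n, y) = n**2 + 6 = 6 + n**2)
J(I, l) = -27 (J(I, l) = -3*9 = -27)
s(Z) = -27
s(174) + 25652 = -27 + 25652 = 25625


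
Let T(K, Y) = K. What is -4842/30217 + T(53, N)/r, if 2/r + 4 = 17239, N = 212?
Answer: 27601860051/60434 ≈ 4.5673e+5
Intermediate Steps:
r = 2/17235 (r = 2/(-4 + 17239) = 2/17235 ≈ 0.00011604)
-4842/30217 + T(53, N)/r = -4842/30217 + 53/(2/17235) = -4842*1/30217 + 53*(17235/2) = -4842/30217 + 913455/2 = 27601860051/60434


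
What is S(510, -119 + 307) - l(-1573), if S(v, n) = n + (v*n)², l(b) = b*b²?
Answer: 13085094105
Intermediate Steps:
l(b) = b³
S(v, n) = n + n²*v² (S(v, n) = n + (n*v)² = n + n²*v²)
S(510, -119 + 307) - l(-1573) = (-119 + 307)*(1 + (-119 + 307)*510²) - 1*(-1573)³ = 188*(1 + 188*260100) - 1*(-3892119517) = 188*(1 + 48898800) + 3892119517 = 188*48898801 + 3892119517 = 9192974588 + 3892119517 = 13085094105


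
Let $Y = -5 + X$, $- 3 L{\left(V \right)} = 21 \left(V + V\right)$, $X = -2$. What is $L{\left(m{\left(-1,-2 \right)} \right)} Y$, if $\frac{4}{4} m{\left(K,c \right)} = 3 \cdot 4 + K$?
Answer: $1078$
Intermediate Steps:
$m{\left(K,c \right)} = 12 + K$ ($m{\left(K,c \right)} = 3 \cdot 4 + K = 12 + K$)
$L{\left(V \right)} = - 14 V$ ($L{\left(V \right)} = - \frac{21 \left(V + V\right)}{3} = - \frac{21 \cdot 2 V}{3} = - \frac{42 V}{3} = - 14 V$)
$Y = -7$ ($Y = -5 - 2 = -7$)
$L{\left(m{\left(-1,-2 \right)} \right)} Y = - 14 \left(12 - 1\right) \left(-7\right) = \left(-14\right) 11 \left(-7\right) = \left(-154\right) \left(-7\right) = 1078$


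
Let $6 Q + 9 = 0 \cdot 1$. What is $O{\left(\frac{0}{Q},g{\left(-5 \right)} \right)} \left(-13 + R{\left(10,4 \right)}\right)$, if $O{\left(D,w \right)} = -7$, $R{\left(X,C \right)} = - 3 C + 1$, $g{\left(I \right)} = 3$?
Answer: $168$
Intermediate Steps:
$Q = - \frac{3}{2}$ ($Q = - \frac{3}{2} + \frac{0 \cdot 1}{6} = - \frac{3}{2} + \frac{1}{6} \cdot 0 = - \frac{3}{2} + 0 = - \frac{3}{2} \approx -1.5$)
$R{\left(X,C \right)} = 1 - 3 C$
$O{\left(\frac{0}{Q},g{\left(-5 \right)} \right)} \left(-13 + R{\left(10,4 \right)}\right) = - 7 \left(-13 + \left(1 - 12\right)\right) = - 7 \left(-13 - 11\right) = \left(-7\right) \left(-24\right) = 168$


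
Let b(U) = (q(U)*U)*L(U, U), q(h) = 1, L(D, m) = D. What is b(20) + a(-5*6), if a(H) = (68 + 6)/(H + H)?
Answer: 11963/30 ≈ 398.77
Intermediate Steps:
a(H) = 37/H (a(H) = 74/((2*H)) = 74*(1/(2*H)) = 37/H)
b(U) = U² (b(U) = (1*U)*U = U*U = U²)
b(20) + a(-5*6) = 20² + 37/((-5*6)) = 400 + 37/(-30) = 400 + 37*(-1/30) = 400 - 37/30 = 11963/30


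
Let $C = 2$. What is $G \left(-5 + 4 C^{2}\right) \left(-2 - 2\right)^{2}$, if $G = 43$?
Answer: $7568$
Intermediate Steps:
$G \left(-5 + 4 C^{2}\right) \left(-2 - 2\right)^{2} = 43 \left(-5 + 4 \cdot 2^{2}\right) \left(-2 - 2\right)^{2} = 43 \left(-5 + 4 \cdot 4\right) \left(-4\right)^{2} = 43 \left(-5 + 16\right) 16 = 43 \cdot 11 \cdot 16 = 473 \cdot 16 = 7568$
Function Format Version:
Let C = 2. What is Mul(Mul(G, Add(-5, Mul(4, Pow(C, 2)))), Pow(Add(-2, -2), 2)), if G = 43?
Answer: 7568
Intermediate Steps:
Mul(Mul(G, Add(-5, Mul(4, Pow(C, 2)))), Pow(Add(-2, -2), 2)) = Mul(Mul(43, Add(-5, Mul(4, Pow(2, 2)))), Pow(Add(-2, -2), 2)) = Mul(Mul(43, Add(-5, Mul(4, 4))), Pow(-4, 2)) = Mul(Mul(43, Add(-5, 16)), 16) = Mul(Mul(43, 11), 16) = Mul(473, 16) = 7568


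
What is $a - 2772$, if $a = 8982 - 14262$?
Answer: $-8052$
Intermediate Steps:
$a = -5280$
$a - 2772 = -5280 - 2772 = -8052$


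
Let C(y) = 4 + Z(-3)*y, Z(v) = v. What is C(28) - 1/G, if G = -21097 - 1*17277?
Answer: -3069919/38374 ≈ -80.000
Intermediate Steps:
G = -38374 (G = -21097 - 17277 = -38374)
C(y) = 4 - 3*y
C(28) - 1/G = (4 - 3*28) - 1/(-38374) = (4 - 84) - 1*(-1/38374) = -80 + 1/38374 = -3069919/38374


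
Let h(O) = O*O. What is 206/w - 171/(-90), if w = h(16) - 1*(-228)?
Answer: 1407/605 ≈ 2.3256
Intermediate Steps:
h(O) = O**2
w = 484 (w = 16**2 - 1*(-228) = 256 + 228 = 484)
206/w - 171/(-90) = 206/484 - 171/(-90) = 206*(1/484) - 171*(-1/90) = 103/242 + 19/10 = 1407/605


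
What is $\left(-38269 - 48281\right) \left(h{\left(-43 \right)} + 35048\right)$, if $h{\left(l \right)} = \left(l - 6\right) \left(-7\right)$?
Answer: $-3063091050$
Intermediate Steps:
$h{\left(l \right)} = 42 - 7 l$ ($h{\left(l \right)} = \left(-6 + l\right) \left(-7\right) = 42 - 7 l$)
$\left(-38269 - 48281\right) \left(h{\left(-43 \right)} + 35048\right) = \left(-38269 - 48281\right) \left(\left(42 - -301\right) + 35048\right) = - 86550 \left(\left(42 + 301\right) + 35048\right) = - 86550 \left(343 + 35048\right) = \left(-86550\right) 35391 = -3063091050$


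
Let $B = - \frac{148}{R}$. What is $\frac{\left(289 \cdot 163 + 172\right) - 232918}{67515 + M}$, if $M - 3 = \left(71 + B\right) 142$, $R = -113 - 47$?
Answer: $- \frac{3712780}{1554627} \approx -2.3882$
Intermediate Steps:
$R = -160$ ($R = -113 - 47 = -160$)
$B = \frac{37}{40}$ ($B = - \frac{148}{-160} = \left(-148\right) \left(- \frac{1}{160}\right) = \frac{37}{40} \approx 0.925$)
$M = \frac{204327}{20}$ ($M = 3 + \left(71 + \frac{37}{40}\right) 142 = 3 + \frac{2877}{40} \cdot 142 = 3 + \frac{204267}{20} = \frac{204327}{20} \approx 10216.0$)
$\frac{\left(289 \cdot 163 + 172\right) - 232918}{67515 + M} = \frac{\left(289 \cdot 163 + 172\right) - 232918}{67515 + \frac{204327}{20}} = \frac{\left(47107 + 172\right) - 232918}{\frac{1554627}{20}} = \left(47279 - 232918\right) \frac{20}{1554627} = \left(-185639\right) \frac{20}{1554627} = - \frac{3712780}{1554627}$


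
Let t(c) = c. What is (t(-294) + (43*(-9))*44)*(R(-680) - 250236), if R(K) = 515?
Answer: 4325667162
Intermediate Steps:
(t(-294) + (43*(-9))*44)*(R(-680) - 250236) = (-294 + (43*(-9))*44)*(515 - 250236) = (-294 - 387*44)*(-249721) = (-294 - 17028)*(-249721) = -17322*(-249721) = 4325667162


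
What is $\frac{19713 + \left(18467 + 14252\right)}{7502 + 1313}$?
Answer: $\frac{52432}{8815} \approx 5.948$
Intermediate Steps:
$\frac{19713 + \left(18467 + 14252\right)}{7502 + 1313} = \frac{19713 + 32719}{8815} = 52432 \cdot \frac{1}{8815} = \frac{52432}{8815}$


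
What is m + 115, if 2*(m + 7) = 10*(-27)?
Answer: -27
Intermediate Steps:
m = -142 (m = -7 + (10*(-27))/2 = -7 + (1/2)*(-270) = -7 - 135 = -142)
m + 115 = -142 + 115 = -27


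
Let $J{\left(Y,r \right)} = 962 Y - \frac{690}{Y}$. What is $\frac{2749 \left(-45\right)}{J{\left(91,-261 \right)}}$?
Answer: $- \frac{11257155}{7965632} \approx -1.4132$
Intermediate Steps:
$J{\left(Y,r \right)} = - \frac{690}{Y} + 962 Y$
$\frac{2749 \left(-45\right)}{J{\left(91,-261 \right)}} = \frac{2749 \left(-45\right)}{- \frac{690}{91} + 962 \cdot 91} = - \frac{123705}{\left(-690\right) \frac{1}{91} + 87542} = - \frac{123705}{- \frac{690}{91} + 87542} = - \frac{123705}{\frac{7965632}{91}} = \left(-123705\right) \frac{91}{7965632} = - \frac{11257155}{7965632}$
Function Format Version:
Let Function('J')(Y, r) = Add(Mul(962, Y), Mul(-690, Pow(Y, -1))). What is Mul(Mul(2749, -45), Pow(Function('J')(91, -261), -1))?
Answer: Rational(-11257155, 7965632) ≈ -1.4132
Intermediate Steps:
Function('J')(Y, r) = Add(Mul(-690, Pow(Y, -1)), Mul(962, Y))
Mul(Mul(2749, -45), Pow(Function('J')(91, -261), -1)) = Mul(Mul(2749, -45), Pow(Add(Mul(-690, Pow(91, -1)), Mul(962, 91)), -1)) = Mul(-123705, Pow(Add(Mul(-690, Rational(1, 91)), 87542), -1)) = Mul(-123705, Pow(Add(Rational(-690, 91), 87542), -1)) = Mul(-123705, Pow(Rational(7965632, 91), -1)) = Mul(-123705, Rational(91, 7965632)) = Rational(-11257155, 7965632)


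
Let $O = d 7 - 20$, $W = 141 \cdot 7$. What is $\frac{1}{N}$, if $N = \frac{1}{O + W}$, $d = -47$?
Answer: $638$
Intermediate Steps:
$W = 987$
$O = -349$ ($O = \left(-47\right) 7 - 20 = -329 - 20 = -349$)
$N = \frac{1}{638}$ ($N = \frac{1}{-349 + 987} = \frac{1}{638} \approx 0.0015674$)
$\frac{1}{N} = \frac{1}{\frac{1}{638}} = 638$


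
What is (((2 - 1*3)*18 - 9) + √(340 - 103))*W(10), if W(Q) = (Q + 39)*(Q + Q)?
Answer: -26460 + 980*√237 ≈ -11373.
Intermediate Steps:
W(Q) = 2*Q*(39 + Q) (W(Q) = (39 + Q)*(2*Q) = 2*Q*(39 + Q))
(((2 - 1*3)*18 - 9) + √(340 - 103))*W(10) = (((2 - 1*3)*18 - 9) + √(340 - 103))*(2*10*(39 + 10)) = (((2 - 3)*18 - 9) + √237)*(2*10*49) = ((-1*18 - 9) + √237)*980 = ((-18 - 9) + √237)*980 = (-27 + √237)*980 = -26460 + 980*√237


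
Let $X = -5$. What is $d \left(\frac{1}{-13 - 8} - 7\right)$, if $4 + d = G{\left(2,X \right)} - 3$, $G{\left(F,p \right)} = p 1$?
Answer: $\frac{592}{7} \approx 84.571$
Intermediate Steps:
$G{\left(F,p \right)} = p$
$d = -12$ ($d = -4 - 8 = -12$)
$d \left(\frac{1}{-13 - 8} - 7\right) = - 12 \left(\frac{1}{-13 - 8} - 7\right) = - 12 \left(\frac{1}{-21} - 7\right) = - 12 \left(- \frac{1}{21} - 7\right) = \left(-12\right) \left(- \frac{148}{21}\right) = \frac{592}{7}$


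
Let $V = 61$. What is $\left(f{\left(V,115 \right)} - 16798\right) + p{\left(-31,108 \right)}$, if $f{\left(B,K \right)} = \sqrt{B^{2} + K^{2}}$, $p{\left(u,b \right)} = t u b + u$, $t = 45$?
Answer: $-167489 + \sqrt{16946} \approx -1.6736 \cdot 10^{5}$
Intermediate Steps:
$p{\left(u,b \right)} = u + 45 b u$ ($p{\left(u,b \right)} = 45 u b + u = 45 b u + u = u + 45 b u$)
$\left(f{\left(V,115 \right)} - 16798\right) + p{\left(-31,108 \right)} = \left(\sqrt{61^{2} + 115^{2}} - 16798\right) - 31 \left(1 + 45 \cdot 108\right) = \left(\sqrt{3721 + 13225} - 16798\right) - 31 \left(1 + 4860\right) = \left(\sqrt{16946} - 16798\right) - 150691 = \left(-16798 + \sqrt{16946}\right) - 150691 = -167489 + \sqrt{16946}$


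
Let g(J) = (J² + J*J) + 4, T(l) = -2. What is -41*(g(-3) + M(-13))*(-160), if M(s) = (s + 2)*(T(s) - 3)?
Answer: 505120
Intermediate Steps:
g(J) = 4 + 2*J² (g(J) = (J² + J²) + 4 = 2*J² + 4 = 4 + 2*J²)
M(s) = -10 - 5*s (M(s) = (s + 2)*(-2 - 3) = (2 + s)*(-5) = -10 - 5*s)
-41*(g(-3) + M(-13))*(-160) = -41*((4 + 2*(-3)²) + (-10 - 5*(-13)))*(-160) = -41*((4 + 2*9) + (-10 + 65))*(-160) = -41*((4 + 18) + 55)*(-160) = -41*(22 + 55)*(-160) = -3157*(-160) = -41*(-12320) = 505120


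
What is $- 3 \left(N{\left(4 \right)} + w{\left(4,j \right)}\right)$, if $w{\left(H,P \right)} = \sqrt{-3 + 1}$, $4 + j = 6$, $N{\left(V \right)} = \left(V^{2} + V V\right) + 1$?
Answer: $-99 - 3 i \sqrt{2} \approx -99.0 - 4.2426 i$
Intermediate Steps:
$N{\left(V \right)} = 1 + 2 V^{2}$ ($N{\left(V \right)} = \left(V^{2} + V^{2}\right) + 1 = 2 V^{2} + 1 = 1 + 2 V^{2}$)
$j = 2$ ($j = -4 + 6 = 2$)
$w{\left(H,P \right)} = i \sqrt{2}$ ($w{\left(H,P \right)} = \sqrt{-2} = i \sqrt{2}$)
$- 3 \left(N{\left(4 \right)} + w{\left(4,j \right)}\right) = - 3 \left(\left(1 + 2 \cdot 4^{2}\right) + i \sqrt{2}\right) = - 3 \left(\left(1 + 2 \cdot 16\right) + i \sqrt{2}\right) = - 3 \left(\left(1 + 32\right) + i \sqrt{2}\right) = - 3 \left(33 + i \sqrt{2}\right) = -99 - 3 i \sqrt{2}$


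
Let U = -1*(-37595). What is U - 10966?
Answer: 26629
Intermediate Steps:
U = 37595
U - 10966 = 37595 - 10966 = 26629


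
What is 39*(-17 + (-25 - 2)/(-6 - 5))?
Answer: -6240/11 ≈ -567.27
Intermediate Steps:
39*(-17 + (-25 - 2)/(-6 - 5)) = 39*(-17 - 27/(-11)) = 39*(-17 - 27*(-1/11)) = 39*(-17 + 27/11) = 39*(-160/11) = -6240/11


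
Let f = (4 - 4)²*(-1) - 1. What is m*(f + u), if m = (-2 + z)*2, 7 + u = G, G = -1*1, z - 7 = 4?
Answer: -162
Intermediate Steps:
z = 11 (z = 7 + 4 = 11)
G = -1
u = -8 (u = -7 - 1 = -8)
f = -1 (f = 0²*(-1) - 1 = 0*(-1) - 1 = 0 - 1 = -1)
m = 18 (m = (-2 + 11)*2 = 9*2 = 18)
m*(f + u) = 18*(-1 - 8) = 18*(-9) = -162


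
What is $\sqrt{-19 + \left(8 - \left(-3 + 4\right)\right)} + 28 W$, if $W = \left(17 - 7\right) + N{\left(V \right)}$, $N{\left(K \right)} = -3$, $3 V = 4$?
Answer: $196 + 2 i \sqrt{3} \approx 196.0 + 3.4641 i$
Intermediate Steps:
$V = \frac{4}{3}$ ($V = \frac{1}{3} \cdot 4 = \frac{4}{3} \approx 1.3333$)
$W = 7$ ($W = \left(17 - 7\right) - 3 = 10 - 3 = 7$)
$\sqrt{-19 + \left(8 - \left(-3 + 4\right)\right)} + 28 W = \sqrt{-19 + \left(8 - \left(-3 + 4\right)\right)} + 28 \cdot 7 = \sqrt{-19 + \left(8 - 1\right)} + 196 = \sqrt{-19 + 7} + 196 = \sqrt{-12} + 196 = 2 i \sqrt{3} + 196 = 196 + 2 i \sqrt{3}$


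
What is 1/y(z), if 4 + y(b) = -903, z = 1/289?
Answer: -1/907 ≈ -0.0011025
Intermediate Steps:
z = 1/289 ≈ 0.0034602
y(b) = -907 (y(b) = -4 - 903 = -907)
1/y(z) = 1/(-907) = -1/907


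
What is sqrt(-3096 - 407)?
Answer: I*sqrt(3503) ≈ 59.186*I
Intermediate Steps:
sqrt(-3096 - 407) = sqrt(-3503) = I*sqrt(3503)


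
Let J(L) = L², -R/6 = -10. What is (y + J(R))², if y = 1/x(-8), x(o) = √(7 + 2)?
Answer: 116661601/9 ≈ 1.2962e+7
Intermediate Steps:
R = 60 (R = -6*(-10) = 60)
x(o) = 3 (x(o) = √9 = 3)
y = ⅓ (y = 1/3 = ⅓ ≈ 0.33333)
(y + J(R))² = (⅓ + 60²)² = (⅓ + 3600)² = (10801/3)² = 116661601/9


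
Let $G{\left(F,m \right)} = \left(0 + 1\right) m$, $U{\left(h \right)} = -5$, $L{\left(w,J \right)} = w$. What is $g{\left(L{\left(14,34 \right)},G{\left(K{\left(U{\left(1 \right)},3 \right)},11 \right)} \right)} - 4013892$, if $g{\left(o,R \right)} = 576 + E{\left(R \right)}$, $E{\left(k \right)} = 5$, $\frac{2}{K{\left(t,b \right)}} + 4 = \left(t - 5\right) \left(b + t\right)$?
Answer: $-4013311$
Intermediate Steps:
$K{\left(t,b \right)} = \frac{2}{-4 + \left(-5 + t\right) \left(b + t\right)}$ ($K{\left(t,b \right)} = \frac{2}{-4 + \left(t - 5\right) \left(b + t\right)} = \frac{2}{-4 + \left(-5 + t\right) \left(b + t\right)}$)
$G{\left(F,m \right)} = m$ ($G{\left(F,m \right)} = 1 m = m$)
$g{\left(o,R \right)} = 581$ ($g{\left(o,R \right)} = 576 + 5 = 581$)
$g{\left(L{\left(14,34 \right)},G{\left(K{\left(U{\left(1 \right)},3 \right)},11 \right)} \right)} - 4013892 = 581 - 4013892 = -4013311$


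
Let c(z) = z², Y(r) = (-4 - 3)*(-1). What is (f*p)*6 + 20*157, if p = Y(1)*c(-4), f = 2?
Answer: 4484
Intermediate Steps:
Y(r) = 7 (Y(r) = -7*(-1) = 7)
p = 112 (p = 7*(-4)² = 7*16 = 112)
(f*p)*6 + 20*157 = (2*112)*6 + 20*157 = 224*6 + 3140 = 1344 + 3140 = 4484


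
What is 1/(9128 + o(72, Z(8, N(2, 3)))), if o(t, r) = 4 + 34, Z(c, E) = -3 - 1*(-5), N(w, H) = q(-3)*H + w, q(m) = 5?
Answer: 1/9166 ≈ 0.00010910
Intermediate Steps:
N(w, H) = w + 5*H (N(w, H) = 5*H + w = w + 5*H)
Z(c, E) = 2 (Z(c, E) = -3 + 5 = 2)
o(t, r) = 38
1/(9128 + o(72, Z(8, N(2, 3)))) = 1/(9128 + 38) = 1/9166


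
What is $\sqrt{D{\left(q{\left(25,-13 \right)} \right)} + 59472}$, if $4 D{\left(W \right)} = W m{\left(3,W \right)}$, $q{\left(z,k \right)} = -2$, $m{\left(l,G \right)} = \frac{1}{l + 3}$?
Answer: $\frac{\sqrt{2140989}}{6} \approx 243.87$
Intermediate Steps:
$m{\left(l,G \right)} = \frac{1}{3 + l}$
$D{\left(W \right)} = \frac{W}{24}$ ($D{\left(W \right)} = \frac{W \frac{1}{3 + 3}}{4} = \frac{W \frac{1}{6}}{4} = \frac{\frac{1}{6} W}{4} = \frac{W}{24}$)
$\sqrt{D{\left(q{\left(25,-13 \right)} \right)} + 59472} = \sqrt{\frac{1}{24} \left(-2\right) + 59472} = \sqrt{- \frac{1}{12} + 59472} = \sqrt{\frac{713663}{12}} = \frac{\sqrt{2140989}}{6}$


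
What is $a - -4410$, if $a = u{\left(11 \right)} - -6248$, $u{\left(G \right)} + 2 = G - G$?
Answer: $10656$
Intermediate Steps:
$u{\left(G \right)} = -2$ ($u{\left(G \right)} = -2 + \left(G - G\right) = -2 + 0 = -2$)
$a = 6246$ ($a = -2 - -6248 = -2 + 6248 = 6246$)
$a - -4410 = 6246 - -4410 = 6246 + 4410 = 10656$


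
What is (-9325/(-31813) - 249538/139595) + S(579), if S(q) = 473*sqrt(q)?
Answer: -6636829019/4440935735 + 473*sqrt(579) ≈ 11380.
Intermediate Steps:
(-9325/(-31813) - 249538/139595) + S(579) = (-9325/(-31813) - 249538/139595) + 473*sqrt(579) = (-9325*(-1/31813) - 249538*1/139595) + 473*sqrt(579) = (9325/31813 - 249538/139595) + 473*sqrt(579) = -6636829019/4440935735 + 473*sqrt(579)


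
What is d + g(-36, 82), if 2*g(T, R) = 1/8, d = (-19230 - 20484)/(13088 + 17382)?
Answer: -302477/243760 ≈ -1.2409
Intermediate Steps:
d = -19857/15235 (d = -39714/30470 = -39714*1/30470 = -19857/15235 ≈ -1.3034)
g(T, R) = 1/16 (g(T, R) = (½)/8 = (½)*(⅛) = 1/16)
d + g(-36, 82) = -19857/15235 + 1/16 = -302477/243760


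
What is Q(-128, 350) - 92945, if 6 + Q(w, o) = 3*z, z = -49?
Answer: -93098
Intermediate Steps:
Q(w, o) = -153 (Q(w, o) = -6 + 3*(-49) = -6 - 147 = -153)
Q(-128, 350) - 92945 = -153 - 92945 = -93098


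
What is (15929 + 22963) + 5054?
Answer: 43946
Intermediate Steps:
(15929 + 22963) + 5054 = 38892 + 5054 = 43946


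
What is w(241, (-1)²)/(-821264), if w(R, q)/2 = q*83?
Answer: -83/410632 ≈ -0.00020213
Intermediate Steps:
w(R, q) = 166*q (w(R, q) = 2*(q*83) = 2*(83*q) = 166*q)
w(241, (-1)²)/(-821264) = (166*(-1)²)/(-821264) = (166*1)*(-1/821264) = 166*(-1/821264) = -83/410632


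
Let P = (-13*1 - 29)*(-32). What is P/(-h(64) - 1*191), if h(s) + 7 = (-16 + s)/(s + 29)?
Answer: -5208/715 ≈ -7.2839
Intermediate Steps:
h(s) = -7 + (-16 + s)/(29 + s) (h(s) = -7 + (-16 + s)/(s + 29) = -7 + (-16 + s)/(29 + s))
P = 1344 (P = (-13 - 29)*(-32) = -42*(-32) = 1344)
P/(-h(64) - 1*191) = 1344/(-3*(-73 - 2*64)/(29 + 64) - 1*191) = 1344/(-3*(-73 - 128)/93 - 191) = 1344/(-3*(-201)/93 - 191) = 1344/(-1*(-201/31) - 191) = 1344/(201/31 - 191) = 1344/(-5720/31) = 1344*(-31/5720) = -5208/715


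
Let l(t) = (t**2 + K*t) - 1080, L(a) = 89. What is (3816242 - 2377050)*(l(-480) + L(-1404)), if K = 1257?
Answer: -538187287592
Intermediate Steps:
l(t) = -1080 + t**2 + 1257*t (l(t) = (t**2 + 1257*t) - 1080 = -1080 + t**2 + 1257*t)
(3816242 - 2377050)*(l(-480) + L(-1404)) = (3816242 - 2377050)*((-1080 + (-480)**2 + 1257*(-480)) + 89) = 1439192*((-1080 + 230400 - 603360) + 89) = 1439192*(-374040 + 89) = 1439192*(-373951) = -538187287592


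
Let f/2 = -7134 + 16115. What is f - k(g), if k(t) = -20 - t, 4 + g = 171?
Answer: 18149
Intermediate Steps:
g = 167 (g = -4 + 171 = 167)
f = 17962 (f = 2*(-7134 + 16115) = 2*8981 = 17962)
f - k(g) = 17962 - (-20 - 1*167) = 17962 - (-20 - 167) = 17962 - 1*(-187) = 17962 + 187 = 18149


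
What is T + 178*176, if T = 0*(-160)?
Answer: 31328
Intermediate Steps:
T = 0
T + 178*176 = 0 + 178*176 = 0 + 31328 = 31328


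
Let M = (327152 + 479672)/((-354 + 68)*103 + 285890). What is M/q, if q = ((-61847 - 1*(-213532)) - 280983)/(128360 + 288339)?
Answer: -42025344247/4144518092 ≈ -10.140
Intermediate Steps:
q = -129298/416699 (q = ((-61847 + 213532) - 280983)/416699 = (151685 - 280983)*(1/416699) = -129298*1/416699 = -129298/416699 ≈ -0.31029)
M = 100853/32054 (M = 806824/(-286*103 + 285890) = 806824/(-29458 + 285890) = 806824/256432 = 806824*(1/256432) = 100853/32054 ≈ 3.1463)
M/q = 100853/(32054*(-129298/416699)) = (100853/32054)*(-416699/129298) = -42025344247/4144518092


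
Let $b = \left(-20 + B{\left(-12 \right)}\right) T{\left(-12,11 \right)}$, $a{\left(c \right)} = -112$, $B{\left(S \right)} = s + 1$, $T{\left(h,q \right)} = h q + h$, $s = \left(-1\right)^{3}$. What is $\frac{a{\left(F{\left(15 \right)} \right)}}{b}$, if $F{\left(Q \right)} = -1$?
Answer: $- \frac{7}{180} \approx -0.038889$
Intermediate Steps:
$s = -1$
$T{\left(h,q \right)} = h + h q$
$B{\left(S \right)} = 0$ ($B{\left(S \right)} = -1 + 1 = 0$)
$b = 2880$ ($b = \left(-20 + 0\right) \left(- 12 \left(1 + 11\right)\right) = - 20 \left(\left(-12\right) 12\right) = \left(-20\right) \left(-144\right) = 2880$)
$\frac{a{\left(F{\left(15 \right)} \right)}}{b} = - \frac{112}{2880} = \left(-112\right) \frac{1}{2880} = - \frac{7}{180}$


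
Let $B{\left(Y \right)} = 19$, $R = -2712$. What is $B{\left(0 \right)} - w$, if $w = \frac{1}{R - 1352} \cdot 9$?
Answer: $\frac{77225}{4064} \approx 19.002$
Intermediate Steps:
$w = - \frac{9}{4064}$ ($w = \frac{1}{-2712 - 1352} \cdot 9 = \frac{1}{-4064} \cdot 9 = \left(- \frac{1}{4064}\right) 9 = - \frac{9}{4064} \approx -0.0022146$)
$B{\left(0 \right)} - w = 19 - - \frac{9}{4064} = 19 + \frac{9}{4064} = \frac{77225}{4064}$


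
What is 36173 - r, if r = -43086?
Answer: 79259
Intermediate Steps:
36173 - r = 36173 - 1*(-43086) = 36173 + 43086 = 79259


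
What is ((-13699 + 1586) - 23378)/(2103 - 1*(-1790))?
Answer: -35491/3893 ≈ -9.1166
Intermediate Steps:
((-13699 + 1586) - 23378)/(2103 - 1*(-1790)) = (-12113 - 23378)/(2103 + 1790) = -35491/3893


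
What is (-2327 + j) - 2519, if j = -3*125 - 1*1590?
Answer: -6811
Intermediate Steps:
j = -1965 (j = -375 - 1590 = -1965)
(-2327 + j) - 2519 = (-2327 - 1965) - 2519 = -4292 - 2519 = -6811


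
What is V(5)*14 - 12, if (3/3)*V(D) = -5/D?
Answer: -26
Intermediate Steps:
V(D) = -5/D
V(5)*14 - 12 = -5/5*14 - 12 = -5*1/5*14 - 12 = -1*14 - 12 = -14 - 12 = -26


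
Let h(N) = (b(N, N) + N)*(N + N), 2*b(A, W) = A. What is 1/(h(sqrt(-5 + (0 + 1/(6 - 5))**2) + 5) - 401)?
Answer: -169/58922 - 15*I/29461 ≈ -0.0028682 - 0.00050915*I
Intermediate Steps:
b(A, W) = A/2
h(N) = 3*N**2 (h(N) = (N/2 + N)*(N + N) = (3*N/2)*(2*N) = 3*N**2)
1/(h(sqrt(-5 + (0 + 1/(6 - 5))**2) + 5) - 401) = 1/(3*(sqrt(-5 + (0 + 1/(6 - 5))**2) + 5)**2 - 401) = 1/(3*(sqrt(-5 + (0 + 1/1)**2) + 5)**2 - 401) = 1/(3*(sqrt(-5 + (0 + 1)**2) + 5)**2 - 401) = 1/(3*(sqrt(-5 + 1**2) + 5)**2 - 401) = 1/(3*(sqrt(-5 + 1) + 5)**2 - 401) = 1/(3*(sqrt(-4) + 5)**2 - 401) = 1/(3*(2*I + 5)**2 - 401) = 1/(3*(5 + 2*I)**2 - 401) = 1/(-401 + 3*(5 + 2*I)**2)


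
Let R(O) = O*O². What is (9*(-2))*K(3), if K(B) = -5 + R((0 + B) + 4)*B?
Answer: -18432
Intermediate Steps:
R(O) = O³
K(B) = -5 + B*(4 + B)³ (K(B) = -5 + ((0 + B) + 4)³*B = -5 + (B + 4)³*B = -5 + (4 + B)³*B = -5 + B*(4 + B)³)
(9*(-2))*K(3) = (9*(-2))*(-5 + 3*(4 + 3)³) = -18*(-5 + 3*7³) = -18*(-5 + 3*343) = -18*(-5 + 1029) = -18*1024 = -18432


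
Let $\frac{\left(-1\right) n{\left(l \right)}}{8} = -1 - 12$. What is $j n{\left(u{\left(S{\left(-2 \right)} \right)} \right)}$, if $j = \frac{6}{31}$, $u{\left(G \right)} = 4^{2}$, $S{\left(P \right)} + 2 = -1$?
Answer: $\frac{624}{31} \approx 20.129$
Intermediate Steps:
$S{\left(P \right)} = -3$ ($S{\left(P \right)} = -2 - 1 = -3$)
$u{\left(G \right)} = 16$
$j = \frac{6}{31}$ ($j = 6 \cdot \frac{1}{31} = \frac{6}{31} \approx 0.19355$)
$n{\left(l \right)} = 104$ ($n{\left(l \right)} = - 8 \left(-1 - 12\right) = \left(-8\right) \left(-13\right) = 104$)
$j n{\left(u{\left(S{\left(-2 \right)} \right)} \right)} = \frac{6}{31} \cdot 104 = \frac{624}{31}$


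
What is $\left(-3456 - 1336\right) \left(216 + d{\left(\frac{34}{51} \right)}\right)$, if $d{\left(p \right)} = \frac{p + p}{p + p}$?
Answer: $-1039864$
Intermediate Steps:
$d{\left(p \right)} = 1$ ($d{\left(p \right)} = \frac{2 p}{2 p} = 2 p \frac{1}{2 p} = 1$)
$\left(-3456 - 1336\right) \left(216 + d{\left(\frac{34}{51} \right)}\right) = \left(-3456 - 1336\right) \left(216 + 1\right) = \left(-4792\right) 217 = -1039864$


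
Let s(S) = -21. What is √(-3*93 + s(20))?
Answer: 10*I*√3 ≈ 17.32*I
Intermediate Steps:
√(-3*93 + s(20)) = √(-3*93 - 21) = √(-279 - 21) = √(-300) = 10*I*√3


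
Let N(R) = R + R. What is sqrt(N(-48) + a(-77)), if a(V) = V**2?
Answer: sqrt(5833) ≈ 76.374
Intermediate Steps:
N(R) = 2*R
sqrt(N(-48) + a(-77)) = sqrt(2*(-48) + (-77)**2) = sqrt(-96 + 5929) = sqrt(5833)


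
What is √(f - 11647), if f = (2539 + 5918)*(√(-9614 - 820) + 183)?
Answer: √(1535984 + 8457*I*√10434) ≈ 1284.2 + 336.35*I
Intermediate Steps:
f = 1547631 + 8457*I*√10434 (f = 8457*(√(-10434) + 183) = 8457*(I*√10434 + 183) = 8457*(183 + I*√10434) = 1547631 + 8457*I*√10434 ≈ 1.5476e+6 + 8.6386e+5*I)
√(f - 11647) = √((1547631 + 8457*I*√10434) - 11647) = √(1535984 + 8457*I*√10434)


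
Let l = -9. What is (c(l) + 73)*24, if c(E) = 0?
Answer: 1752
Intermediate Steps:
(c(l) + 73)*24 = (0 + 73)*24 = 73*24 = 1752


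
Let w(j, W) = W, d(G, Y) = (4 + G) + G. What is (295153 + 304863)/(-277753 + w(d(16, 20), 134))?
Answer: -600016/277619 ≈ -2.1613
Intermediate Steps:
d(G, Y) = 4 + 2*G
(295153 + 304863)/(-277753 + w(d(16, 20), 134)) = (295153 + 304863)/(-277753 + 134) = 600016/(-277619) = 600016*(-1/277619) = -600016/277619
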